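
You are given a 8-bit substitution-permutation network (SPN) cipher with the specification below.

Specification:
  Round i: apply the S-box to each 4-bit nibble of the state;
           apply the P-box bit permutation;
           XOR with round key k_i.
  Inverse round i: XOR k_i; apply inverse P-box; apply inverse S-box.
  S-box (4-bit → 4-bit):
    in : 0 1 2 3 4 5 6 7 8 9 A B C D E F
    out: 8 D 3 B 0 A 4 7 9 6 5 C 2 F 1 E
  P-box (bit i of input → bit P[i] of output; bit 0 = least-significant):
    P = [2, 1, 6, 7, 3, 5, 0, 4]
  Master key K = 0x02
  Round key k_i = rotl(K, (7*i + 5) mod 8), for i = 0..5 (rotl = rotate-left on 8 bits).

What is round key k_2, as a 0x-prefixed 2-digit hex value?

0x10

K = 0x02
k_0 = rotl(K, (7*0+5) mod 8) = rotl(K, 5) = 0x40
k_1 = rotl(K, (7*1+5) mod 8) = rotl(K, 4) = 0x20
k_2 = rotl(K, (7*2+5) mod 8) = rotl(K, 3) = 0x10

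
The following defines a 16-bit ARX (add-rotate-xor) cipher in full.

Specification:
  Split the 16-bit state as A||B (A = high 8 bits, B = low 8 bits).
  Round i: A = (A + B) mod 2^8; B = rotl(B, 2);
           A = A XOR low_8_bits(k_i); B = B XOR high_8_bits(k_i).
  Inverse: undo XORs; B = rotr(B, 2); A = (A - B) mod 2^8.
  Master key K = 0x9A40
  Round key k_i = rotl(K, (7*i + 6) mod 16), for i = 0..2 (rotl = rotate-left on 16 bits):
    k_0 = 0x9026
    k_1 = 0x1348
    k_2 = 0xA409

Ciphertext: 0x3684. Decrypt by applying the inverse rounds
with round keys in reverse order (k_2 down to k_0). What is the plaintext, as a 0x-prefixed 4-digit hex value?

s_0 = ciphertext = 0x3684
s_1 = InvRound(s_0, k_2) = 0x3708
s_2 = InvRound(s_1, k_1) = 0xB9C6
s_3 = InvRound(s_2, k_0) = 0x0A95

0x0A95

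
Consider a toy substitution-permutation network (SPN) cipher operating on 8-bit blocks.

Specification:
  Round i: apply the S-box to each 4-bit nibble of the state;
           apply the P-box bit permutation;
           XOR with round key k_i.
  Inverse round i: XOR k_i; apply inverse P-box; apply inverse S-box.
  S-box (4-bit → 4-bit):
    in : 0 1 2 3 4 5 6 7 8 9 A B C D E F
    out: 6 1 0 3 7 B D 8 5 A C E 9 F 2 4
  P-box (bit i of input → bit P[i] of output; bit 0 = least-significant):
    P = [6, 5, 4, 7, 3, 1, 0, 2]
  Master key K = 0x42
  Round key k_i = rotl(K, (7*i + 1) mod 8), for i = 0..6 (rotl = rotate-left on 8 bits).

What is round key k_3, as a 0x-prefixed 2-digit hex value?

0x90

K = 0x42
k_0 = rotl(K, (7*0+1) mod 8) = rotl(K, 1) = 0x84
k_1 = rotl(K, (7*1+1) mod 8) = rotl(K, 0) = 0x42
k_2 = rotl(K, (7*2+1) mod 8) = rotl(K, 7) = 0x21
k_3 = rotl(K, (7*3+1) mod 8) = rotl(K, 6) = 0x90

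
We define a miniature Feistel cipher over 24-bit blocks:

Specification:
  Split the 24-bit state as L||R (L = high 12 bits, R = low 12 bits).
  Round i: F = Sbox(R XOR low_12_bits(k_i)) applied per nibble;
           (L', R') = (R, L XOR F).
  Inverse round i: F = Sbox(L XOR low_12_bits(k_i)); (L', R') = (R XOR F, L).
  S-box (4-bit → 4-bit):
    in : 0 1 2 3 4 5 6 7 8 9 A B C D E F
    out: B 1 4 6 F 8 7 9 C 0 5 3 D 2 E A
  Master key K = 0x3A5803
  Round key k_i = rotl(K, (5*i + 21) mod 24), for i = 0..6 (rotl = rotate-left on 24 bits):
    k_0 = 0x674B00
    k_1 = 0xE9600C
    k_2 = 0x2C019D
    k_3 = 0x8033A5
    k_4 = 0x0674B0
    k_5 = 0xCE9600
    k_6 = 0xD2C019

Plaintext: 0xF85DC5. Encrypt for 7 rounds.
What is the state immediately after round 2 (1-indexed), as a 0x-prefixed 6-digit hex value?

0x85D144

s_0 = plaintext = 0xF85DC5
s_1 = Round(s_0, k_0) = 0xDC585D
s_2 = Round(s_1, k_1) = 0x85D144
s_3 = Round(s_2, k_2) = 0x14437D
s_4 = Round(s_3, k_3) = 0x37DA68
s_5 = Round(s_4, k_4) = 0xA68D51
s_6 = Round(s_5, k_5) = 0xD519E9
s_7 = Round(s_6, k_6) = 0x9E9DFA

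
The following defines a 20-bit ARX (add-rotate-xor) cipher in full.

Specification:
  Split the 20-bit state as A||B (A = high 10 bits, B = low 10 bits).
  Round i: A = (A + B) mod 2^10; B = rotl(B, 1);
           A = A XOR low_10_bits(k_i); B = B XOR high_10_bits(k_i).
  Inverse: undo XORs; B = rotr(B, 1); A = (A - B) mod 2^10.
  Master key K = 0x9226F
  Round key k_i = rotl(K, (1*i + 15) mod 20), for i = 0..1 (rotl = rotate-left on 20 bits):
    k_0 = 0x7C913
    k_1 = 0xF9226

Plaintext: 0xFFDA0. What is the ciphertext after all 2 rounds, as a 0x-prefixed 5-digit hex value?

s_0 = plaintext = 0xFFDA0
s_1 = Round(s_0, k_0) = 0x232B2
s_2 = Round(s_1, k_1) = 0x46281

0x46281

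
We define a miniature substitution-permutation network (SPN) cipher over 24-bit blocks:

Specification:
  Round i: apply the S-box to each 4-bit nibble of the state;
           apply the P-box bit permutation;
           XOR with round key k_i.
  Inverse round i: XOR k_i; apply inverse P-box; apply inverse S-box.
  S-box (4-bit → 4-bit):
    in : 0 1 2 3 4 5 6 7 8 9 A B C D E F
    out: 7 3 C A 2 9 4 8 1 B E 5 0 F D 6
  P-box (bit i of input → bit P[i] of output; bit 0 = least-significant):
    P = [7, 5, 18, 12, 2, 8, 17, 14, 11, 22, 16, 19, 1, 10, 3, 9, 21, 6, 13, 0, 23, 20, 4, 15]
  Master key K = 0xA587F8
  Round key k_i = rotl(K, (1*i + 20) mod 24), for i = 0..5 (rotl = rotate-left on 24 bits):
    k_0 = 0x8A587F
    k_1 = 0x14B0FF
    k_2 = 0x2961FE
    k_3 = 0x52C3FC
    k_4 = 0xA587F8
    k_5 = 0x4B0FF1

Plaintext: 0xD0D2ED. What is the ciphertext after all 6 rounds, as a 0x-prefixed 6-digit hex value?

0x57493A

s_0 = plaintext = 0xD0D2ED
s_1 = Round(s_0, k_0) = 0x35AE81
s_2 = Round(s_1, k_1) = 0x2D3E52
s_3 = Round(s_2, k_2) = 0x049FAB
s_4 = Round(s_3, k_3) = 0x85842E
s_5 = Round(s_4, k_4) = 0x43D77B
s_6 = Round(s_5, k_5) = 0x57493A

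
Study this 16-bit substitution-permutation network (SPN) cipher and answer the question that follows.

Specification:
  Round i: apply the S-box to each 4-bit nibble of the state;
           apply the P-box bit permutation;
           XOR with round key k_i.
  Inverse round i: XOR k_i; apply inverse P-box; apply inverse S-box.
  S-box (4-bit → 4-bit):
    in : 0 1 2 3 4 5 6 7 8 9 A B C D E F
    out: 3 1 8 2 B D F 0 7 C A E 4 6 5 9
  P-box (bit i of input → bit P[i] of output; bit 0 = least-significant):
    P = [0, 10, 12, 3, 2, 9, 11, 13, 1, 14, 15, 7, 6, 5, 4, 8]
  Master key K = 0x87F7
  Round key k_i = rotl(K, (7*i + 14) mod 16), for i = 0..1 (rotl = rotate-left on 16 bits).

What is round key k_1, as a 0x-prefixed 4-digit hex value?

0xFEF0

K = 0x87F7
k_0 = rotl(K, (7*0+14) mod 16) = rotl(K, 14) = 0xE1FD
k_1 = rotl(K, (7*1+14) mod 16) = rotl(K, 5) = 0xFEF0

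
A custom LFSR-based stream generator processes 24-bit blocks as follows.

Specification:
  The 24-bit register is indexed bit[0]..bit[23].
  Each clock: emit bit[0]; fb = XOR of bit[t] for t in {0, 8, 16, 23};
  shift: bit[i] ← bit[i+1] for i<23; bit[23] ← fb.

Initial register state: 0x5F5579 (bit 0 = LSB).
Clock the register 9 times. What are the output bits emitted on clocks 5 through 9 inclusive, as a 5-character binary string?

11101

reg_0 = 0x5F5579
clock 1: out=1, reg = 0xAFAABC
clock 2: out=0, reg = 0x57D55E
clock 3: out=0, reg = 0x2BEAAF
clock 4: out=1, reg = 0x15F557
clock 5: out=1, reg = 0x8AFAAB
clock 6: out=1, reg = 0x457D55
clock 7: out=1, reg = 0xA2BEAA
clock 8: out=0, reg = 0xD15F55
clock 9: out=1, reg = 0x68AFAA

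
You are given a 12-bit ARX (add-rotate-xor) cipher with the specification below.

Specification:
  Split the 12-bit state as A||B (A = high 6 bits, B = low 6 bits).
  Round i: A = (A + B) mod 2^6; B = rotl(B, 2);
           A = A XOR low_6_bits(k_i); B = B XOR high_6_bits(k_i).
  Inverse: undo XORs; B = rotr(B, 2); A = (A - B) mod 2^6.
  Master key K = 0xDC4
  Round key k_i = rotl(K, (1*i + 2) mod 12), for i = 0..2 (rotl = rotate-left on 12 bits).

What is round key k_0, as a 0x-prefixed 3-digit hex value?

0x713

K = 0xDC4
k_0 = rotl(K, (1*0+2) mod 12) = rotl(K, 2) = 0x713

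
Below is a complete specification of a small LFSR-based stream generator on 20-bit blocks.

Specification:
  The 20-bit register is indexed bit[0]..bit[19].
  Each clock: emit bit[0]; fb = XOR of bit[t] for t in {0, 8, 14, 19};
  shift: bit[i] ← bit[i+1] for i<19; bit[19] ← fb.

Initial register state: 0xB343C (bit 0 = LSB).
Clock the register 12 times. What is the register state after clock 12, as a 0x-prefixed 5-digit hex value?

0x2A3B3

reg_0 = 0xB343C
clock 1: out=0, reg = 0xD9A1E
clock 2: out=0, reg = 0xECD0F
clock 3: out=1, reg = 0x76687
clock 4: out=1, reg = 0x3B343
clock 5: out=1, reg = 0x1D9A1
clock 6: out=1, reg = 0x8ECD0
clock 7: out=0, reg = 0x47668
clock 8: out=0, reg = 0xA3B34
clock 9: out=0, reg = 0x51D9A
clock 10: out=0, reg = 0xA8ECD
clock 11: out=1, reg = 0x54766
clock 12: out=0, reg = 0x2A3B3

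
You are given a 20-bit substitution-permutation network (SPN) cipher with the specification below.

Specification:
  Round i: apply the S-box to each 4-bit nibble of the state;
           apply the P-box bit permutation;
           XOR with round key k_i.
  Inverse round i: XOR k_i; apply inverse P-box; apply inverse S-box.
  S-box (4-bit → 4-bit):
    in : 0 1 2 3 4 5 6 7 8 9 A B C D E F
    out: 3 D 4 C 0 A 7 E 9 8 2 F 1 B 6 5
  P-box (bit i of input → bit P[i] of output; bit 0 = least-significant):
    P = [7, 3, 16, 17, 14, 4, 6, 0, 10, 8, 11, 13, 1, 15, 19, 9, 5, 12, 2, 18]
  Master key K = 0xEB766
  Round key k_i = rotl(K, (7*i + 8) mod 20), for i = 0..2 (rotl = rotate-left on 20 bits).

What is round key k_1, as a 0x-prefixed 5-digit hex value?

K = 0xEB766
k_0 = rotl(K, (7*0+8) mod 20) = rotl(K, 8) = 0x766EB
k_1 = rotl(K, (7*1+8) mod 20) = rotl(K, 15) = 0x375BB

0x375BB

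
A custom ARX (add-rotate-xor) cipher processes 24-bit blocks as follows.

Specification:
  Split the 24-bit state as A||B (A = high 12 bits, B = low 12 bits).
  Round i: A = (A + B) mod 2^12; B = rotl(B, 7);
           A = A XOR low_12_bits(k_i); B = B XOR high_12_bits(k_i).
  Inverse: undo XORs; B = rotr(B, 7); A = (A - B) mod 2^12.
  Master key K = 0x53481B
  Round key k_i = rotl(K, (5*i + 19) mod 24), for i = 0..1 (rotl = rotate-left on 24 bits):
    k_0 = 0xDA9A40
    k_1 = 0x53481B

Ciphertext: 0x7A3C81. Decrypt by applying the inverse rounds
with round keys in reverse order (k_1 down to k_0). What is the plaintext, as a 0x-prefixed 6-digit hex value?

s_0 = ciphertext = 0x7A3C81
s_1 = InvRound(s_0, k_1) = 0x9056B3
s_2 = InvRound(s_1, k_0) = 0xFEF356

0xFEF356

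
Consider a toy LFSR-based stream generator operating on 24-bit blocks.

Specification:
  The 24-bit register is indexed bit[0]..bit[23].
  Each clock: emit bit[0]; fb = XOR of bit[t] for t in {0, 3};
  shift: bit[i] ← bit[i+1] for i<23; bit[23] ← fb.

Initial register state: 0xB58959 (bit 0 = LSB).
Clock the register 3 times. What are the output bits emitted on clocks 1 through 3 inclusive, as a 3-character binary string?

reg_0 = 0xB58959
clock 1: out=1, reg = 0x5AC4AC
clock 2: out=0, reg = 0xAD6256
clock 3: out=0, reg = 0x56B12B

100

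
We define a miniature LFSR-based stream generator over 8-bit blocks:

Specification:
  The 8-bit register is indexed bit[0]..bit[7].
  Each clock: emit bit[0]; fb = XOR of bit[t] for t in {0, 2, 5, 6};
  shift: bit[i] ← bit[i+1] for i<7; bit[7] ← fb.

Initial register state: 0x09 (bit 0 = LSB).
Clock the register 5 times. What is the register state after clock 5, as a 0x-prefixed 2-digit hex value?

0x78

reg_0 = 0x09
clock 1: out=1, reg = 0x84
clock 2: out=0, reg = 0xC2
clock 3: out=0, reg = 0xE1
clock 4: out=1, reg = 0xF0
clock 5: out=0, reg = 0x78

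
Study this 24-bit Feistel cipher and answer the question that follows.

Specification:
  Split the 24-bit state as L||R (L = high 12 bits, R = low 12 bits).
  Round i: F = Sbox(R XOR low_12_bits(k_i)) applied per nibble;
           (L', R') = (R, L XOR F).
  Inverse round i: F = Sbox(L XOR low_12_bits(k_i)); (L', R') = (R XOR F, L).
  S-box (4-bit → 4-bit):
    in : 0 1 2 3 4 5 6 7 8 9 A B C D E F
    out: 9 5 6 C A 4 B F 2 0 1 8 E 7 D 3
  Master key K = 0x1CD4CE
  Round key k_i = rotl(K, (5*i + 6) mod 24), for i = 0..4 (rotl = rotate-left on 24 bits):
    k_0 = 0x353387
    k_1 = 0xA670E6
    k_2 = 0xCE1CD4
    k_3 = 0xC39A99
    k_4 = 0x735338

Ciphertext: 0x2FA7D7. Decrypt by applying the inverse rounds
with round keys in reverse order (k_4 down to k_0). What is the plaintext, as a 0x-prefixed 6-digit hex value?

0xB3CEB8

s_0 = ciphertext = 0x2FA7D7
s_1 = InvRound(s_0, k_4) = 0x2312FA
s_2 = InvRound(s_1, k_3) = 0x0E8231
s_3 = InvRound(s_2, k_2) = 0xCFF0E8
s_4 = InvRound(s_3, k_1) = 0xEB8CFF
s_5 = InvRound(s_4, k_0) = 0xB3CEB8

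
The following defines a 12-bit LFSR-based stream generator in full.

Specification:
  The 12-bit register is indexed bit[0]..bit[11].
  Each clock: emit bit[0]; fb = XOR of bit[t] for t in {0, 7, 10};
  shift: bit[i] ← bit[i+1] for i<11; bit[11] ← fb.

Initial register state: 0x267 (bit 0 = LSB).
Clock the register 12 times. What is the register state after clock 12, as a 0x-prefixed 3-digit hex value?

0xC7F

reg_0 = 0x267
clock 1: out=1, reg = 0x933
clock 2: out=1, reg = 0xC99
clock 3: out=1, reg = 0xE4C
clock 4: out=0, reg = 0xF26
clock 5: out=0, reg = 0xF93
clock 6: out=1, reg = 0xFC9
clock 7: out=1, reg = 0xFE4
clock 8: out=0, reg = 0x7F2
clock 9: out=0, reg = 0x3F9
clock 10: out=1, reg = 0x1FC
clock 11: out=0, reg = 0x8FE
clock 12: out=0, reg = 0xC7F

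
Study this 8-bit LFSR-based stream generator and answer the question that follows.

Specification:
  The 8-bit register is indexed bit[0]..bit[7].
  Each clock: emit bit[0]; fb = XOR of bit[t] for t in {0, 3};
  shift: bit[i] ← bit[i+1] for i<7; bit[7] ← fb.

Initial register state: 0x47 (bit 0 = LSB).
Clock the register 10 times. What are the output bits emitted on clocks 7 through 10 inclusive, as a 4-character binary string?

1011

reg_0 = 0x47
clock 1: out=1, reg = 0xA3
clock 2: out=1, reg = 0xD1
clock 3: out=1, reg = 0xE8
clock 4: out=0, reg = 0xF4
clock 5: out=0, reg = 0x7A
clock 6: out=0, reg = 0xBD
clock 7: out=1, reg = 0x5E
clock 8: out=0, reg = 0xAF
clock 9: out=1, reg = 0x57
clock 10: out=1, reg = 0xAB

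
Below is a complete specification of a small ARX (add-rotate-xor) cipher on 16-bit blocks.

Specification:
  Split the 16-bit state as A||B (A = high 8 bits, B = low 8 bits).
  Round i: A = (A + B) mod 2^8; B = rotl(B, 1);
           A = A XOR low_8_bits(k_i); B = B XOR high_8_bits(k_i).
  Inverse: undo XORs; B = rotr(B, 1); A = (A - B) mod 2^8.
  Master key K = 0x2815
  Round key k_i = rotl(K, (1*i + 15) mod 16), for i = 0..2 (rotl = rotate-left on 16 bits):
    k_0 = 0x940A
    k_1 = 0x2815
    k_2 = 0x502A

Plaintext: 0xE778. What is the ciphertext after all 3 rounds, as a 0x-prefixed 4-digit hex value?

s_0 = plaintext = 0xE778
s_1 = Round(s_0, k_0) = 0x5564
s_2 = Round(s_1, k_1) = 0xACE0
s_3 = Round(s_2, k_2) = 0xA691

0xA691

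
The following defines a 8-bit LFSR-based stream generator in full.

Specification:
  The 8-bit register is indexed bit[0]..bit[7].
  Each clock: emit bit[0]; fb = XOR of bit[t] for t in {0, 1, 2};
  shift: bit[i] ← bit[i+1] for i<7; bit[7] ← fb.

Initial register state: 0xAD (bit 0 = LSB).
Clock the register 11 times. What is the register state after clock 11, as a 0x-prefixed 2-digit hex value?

reg_0 = 0xAD
clock 1: out=1, reg = 0x56
clock 2: out=0, reg = 0x2B
clock 3: out=1, reg = 0x15
clock 4: out=1, reg = 0x0A
clock 5: out=0, reg = 0x85
clock 6: out=1, reg = 0x42
clock 7: out=0, reg = 0xA1
clock 8: out=1, reg = 0xD0
clock 9: out=0, reg = 0x68
clock 10: out=0, reg = 0x34
clock 11: out=0, reg = 0x9A

0x9A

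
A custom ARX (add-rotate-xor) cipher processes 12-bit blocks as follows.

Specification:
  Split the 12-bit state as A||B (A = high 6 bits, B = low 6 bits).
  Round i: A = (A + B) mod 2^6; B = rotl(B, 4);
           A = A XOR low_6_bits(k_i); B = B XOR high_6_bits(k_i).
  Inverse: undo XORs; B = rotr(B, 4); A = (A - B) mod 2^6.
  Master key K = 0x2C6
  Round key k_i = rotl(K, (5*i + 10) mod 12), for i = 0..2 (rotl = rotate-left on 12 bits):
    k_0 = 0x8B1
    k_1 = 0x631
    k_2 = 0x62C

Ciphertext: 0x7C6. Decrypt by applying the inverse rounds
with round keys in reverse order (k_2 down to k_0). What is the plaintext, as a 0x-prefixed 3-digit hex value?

s_0 = ciphertext = 0x7C6
s_1 = InvRound(s_0, k_2) = 0xEB9
s_2 = InvRound(s_1, k_1) = 0x146
s_3 = InvRound(s_2, k_0) = 0x892

0x892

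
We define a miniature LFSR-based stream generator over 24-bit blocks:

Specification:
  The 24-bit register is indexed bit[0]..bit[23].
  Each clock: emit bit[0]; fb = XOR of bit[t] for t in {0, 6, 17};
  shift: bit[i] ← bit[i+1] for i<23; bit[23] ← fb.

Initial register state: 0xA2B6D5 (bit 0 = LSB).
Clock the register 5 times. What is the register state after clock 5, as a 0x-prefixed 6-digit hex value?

reg_0 = 0xA2B6D5
clock 1: out=1, reg = 0xD15B6A
clock 2: out=0, reg = 0xE8ADB5
clock 3: out=1, reg = 0xF456DA
clock 4: out=0, reg = 0xFA2B6D
clock 5: out=1, reg = 0xFD15B6

0xFD15B6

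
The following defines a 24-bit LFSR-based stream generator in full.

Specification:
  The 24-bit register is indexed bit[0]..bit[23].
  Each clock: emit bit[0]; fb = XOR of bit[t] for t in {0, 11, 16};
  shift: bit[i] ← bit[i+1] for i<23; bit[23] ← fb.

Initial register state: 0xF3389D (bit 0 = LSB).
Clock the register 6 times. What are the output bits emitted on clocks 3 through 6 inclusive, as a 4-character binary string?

1110

reg_0 = 0xF3389D
clock 1: out=1, reg = 0xF99C4E
clock 2: out=0, reg = 0x7CCE27
clock 3: out=1, reg = 0x3E6713
clock 4: out=1, reg = 0x9F3389
clock 5: out=1, reg = 0x4F99C4
clock 6: out=0, reg = 0x27CCE2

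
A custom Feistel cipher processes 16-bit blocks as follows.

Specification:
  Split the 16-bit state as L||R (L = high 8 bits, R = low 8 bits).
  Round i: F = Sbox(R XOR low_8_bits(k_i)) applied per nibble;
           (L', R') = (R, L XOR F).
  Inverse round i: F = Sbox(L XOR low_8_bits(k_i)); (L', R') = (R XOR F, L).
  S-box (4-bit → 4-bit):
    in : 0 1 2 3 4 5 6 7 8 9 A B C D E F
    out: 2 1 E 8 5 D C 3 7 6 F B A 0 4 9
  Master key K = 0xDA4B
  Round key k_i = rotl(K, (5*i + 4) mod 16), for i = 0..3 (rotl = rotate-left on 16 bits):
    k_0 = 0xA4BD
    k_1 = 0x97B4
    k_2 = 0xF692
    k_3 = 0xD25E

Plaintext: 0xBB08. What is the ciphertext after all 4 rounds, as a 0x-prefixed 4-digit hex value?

0xE306

s_0 = plaintext = 0xBB08
s_1 = Round(s_0, k_0) = 0x0806
s_2 = Round(s_1, k_1) = 0x06B6
s_3 = Round(s_2, k_2) = 0xB6E3
s_4 = Round(s_3, k_3) = 0xE306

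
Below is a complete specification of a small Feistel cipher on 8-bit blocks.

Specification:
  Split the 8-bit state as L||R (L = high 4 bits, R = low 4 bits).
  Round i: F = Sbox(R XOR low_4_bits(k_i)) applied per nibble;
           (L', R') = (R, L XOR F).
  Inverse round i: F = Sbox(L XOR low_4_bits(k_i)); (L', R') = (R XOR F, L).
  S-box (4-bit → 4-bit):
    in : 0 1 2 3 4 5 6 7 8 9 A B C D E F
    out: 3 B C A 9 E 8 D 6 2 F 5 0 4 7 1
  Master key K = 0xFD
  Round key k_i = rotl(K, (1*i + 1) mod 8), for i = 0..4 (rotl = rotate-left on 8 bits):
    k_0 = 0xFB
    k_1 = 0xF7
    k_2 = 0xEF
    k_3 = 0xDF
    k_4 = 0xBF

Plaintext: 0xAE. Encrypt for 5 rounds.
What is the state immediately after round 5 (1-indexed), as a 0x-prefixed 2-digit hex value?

0x31

s_0 = plaintext = 0xAE
s_1 = Round(s_0, k_0) = 0xE4
s_2 = Round(s_1, k_1) = 0x44
s_3 = Round(s_2, k_2) = 0x41
s_4 = Round(s_3, k_3) = 0x13
s_5 = Round(s_4, k_4) = 0x31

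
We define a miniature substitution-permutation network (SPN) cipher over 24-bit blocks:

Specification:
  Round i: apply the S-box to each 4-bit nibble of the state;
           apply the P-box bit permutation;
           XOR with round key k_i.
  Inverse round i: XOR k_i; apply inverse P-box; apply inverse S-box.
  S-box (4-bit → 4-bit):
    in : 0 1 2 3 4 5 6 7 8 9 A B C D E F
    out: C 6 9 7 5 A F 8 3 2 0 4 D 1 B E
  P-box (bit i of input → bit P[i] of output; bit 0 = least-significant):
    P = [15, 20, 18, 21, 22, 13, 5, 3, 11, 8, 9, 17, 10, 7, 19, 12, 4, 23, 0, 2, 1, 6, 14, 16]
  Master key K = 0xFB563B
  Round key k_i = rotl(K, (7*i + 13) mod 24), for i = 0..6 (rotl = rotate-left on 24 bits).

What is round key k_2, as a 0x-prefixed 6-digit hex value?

0xDAB1DF

K = 0xFB563B
k_0 = rotl(K, (7*0+13) mod 24) = rotl(K, 13) = 0xC77F6A
k_1 = rotl(K, (7*1+13) mod 24) = rotl(K, 20) = 0xBFB563
k_2 = rotl(K, (7*2+13) mod 24) = rotl(K, 3) = 0xDAB1DF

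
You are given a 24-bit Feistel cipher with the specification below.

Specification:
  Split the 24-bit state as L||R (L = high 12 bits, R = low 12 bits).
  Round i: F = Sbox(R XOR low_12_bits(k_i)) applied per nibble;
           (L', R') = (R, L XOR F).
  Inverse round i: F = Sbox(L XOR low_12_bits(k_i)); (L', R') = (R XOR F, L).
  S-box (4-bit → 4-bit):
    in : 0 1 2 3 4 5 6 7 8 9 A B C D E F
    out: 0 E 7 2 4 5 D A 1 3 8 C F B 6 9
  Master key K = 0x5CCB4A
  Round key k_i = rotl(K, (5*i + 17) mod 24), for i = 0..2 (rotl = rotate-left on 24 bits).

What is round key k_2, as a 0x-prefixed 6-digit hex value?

K = 0x5CCB4A
k_0 = rotl(K, (5*0+17) mod 24) = rotl(K, 17) = 0x94B996
k_1 = rotl(K, (5*1+17) mod 24) = rotl(K, 22) = 0x9732D2
k_2 = rotl(K, (5*2+17) mod 24) = rotl(K, 3) = 0xE65A52

0xE65A52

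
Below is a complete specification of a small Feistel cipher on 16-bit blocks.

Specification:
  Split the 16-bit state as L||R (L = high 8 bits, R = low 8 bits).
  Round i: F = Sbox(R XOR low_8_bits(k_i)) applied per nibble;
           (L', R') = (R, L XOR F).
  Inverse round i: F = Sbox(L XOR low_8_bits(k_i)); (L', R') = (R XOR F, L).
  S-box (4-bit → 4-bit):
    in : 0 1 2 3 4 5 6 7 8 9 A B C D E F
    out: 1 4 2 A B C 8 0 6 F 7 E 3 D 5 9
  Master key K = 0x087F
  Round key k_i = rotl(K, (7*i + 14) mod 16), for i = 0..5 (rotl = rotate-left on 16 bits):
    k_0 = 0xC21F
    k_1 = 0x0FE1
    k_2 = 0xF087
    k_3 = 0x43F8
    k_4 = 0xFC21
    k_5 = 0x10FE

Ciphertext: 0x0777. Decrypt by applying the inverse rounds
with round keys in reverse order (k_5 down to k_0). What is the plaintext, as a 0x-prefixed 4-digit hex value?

s_0 = ciphertext = 0x0777
s_1 = InvRound(s_0, k_5) = 0xE807
s_2 = InvRound(s_1, k_4) = 0x38E8
s_3 = InvRound(s_2, k_3) = 0xD938
s_4 = InvRound(s_3, k_2) = 0xFDD9
s_5 = InvRound(s_4, k_1) = 0x9AFD
s_6 = InvRound(s_5, k_0) = 0x919A

0x919A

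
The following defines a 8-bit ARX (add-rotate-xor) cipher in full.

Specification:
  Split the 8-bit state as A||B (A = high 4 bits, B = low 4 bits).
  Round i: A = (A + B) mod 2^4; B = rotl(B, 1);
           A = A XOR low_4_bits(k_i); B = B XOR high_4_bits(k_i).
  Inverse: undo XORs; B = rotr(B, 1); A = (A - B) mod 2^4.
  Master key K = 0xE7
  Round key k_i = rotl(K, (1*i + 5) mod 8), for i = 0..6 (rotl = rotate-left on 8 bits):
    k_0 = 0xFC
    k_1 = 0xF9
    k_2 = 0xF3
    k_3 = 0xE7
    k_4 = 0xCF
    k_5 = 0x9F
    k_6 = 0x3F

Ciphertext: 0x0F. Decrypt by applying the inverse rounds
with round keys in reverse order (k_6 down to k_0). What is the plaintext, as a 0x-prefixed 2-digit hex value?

s_0 = ciphertext = 0x0F
s_1 = InvRound(s_0, k_6) = 0x96
s_2 = InvRound(s_1, k_5) = 0x7F
s_3 = InvRound(s_2, k_4) = 0xF9
s_4 = InvRound(s_3, k_3) = 0xDB
s_5 = InvRound(s_4, k_2) = 0xC2
s_6 = InvRound(s_5, k_1) = 0x7E
s_7 = InvRound(s_6, k_0) = 0x38

0x38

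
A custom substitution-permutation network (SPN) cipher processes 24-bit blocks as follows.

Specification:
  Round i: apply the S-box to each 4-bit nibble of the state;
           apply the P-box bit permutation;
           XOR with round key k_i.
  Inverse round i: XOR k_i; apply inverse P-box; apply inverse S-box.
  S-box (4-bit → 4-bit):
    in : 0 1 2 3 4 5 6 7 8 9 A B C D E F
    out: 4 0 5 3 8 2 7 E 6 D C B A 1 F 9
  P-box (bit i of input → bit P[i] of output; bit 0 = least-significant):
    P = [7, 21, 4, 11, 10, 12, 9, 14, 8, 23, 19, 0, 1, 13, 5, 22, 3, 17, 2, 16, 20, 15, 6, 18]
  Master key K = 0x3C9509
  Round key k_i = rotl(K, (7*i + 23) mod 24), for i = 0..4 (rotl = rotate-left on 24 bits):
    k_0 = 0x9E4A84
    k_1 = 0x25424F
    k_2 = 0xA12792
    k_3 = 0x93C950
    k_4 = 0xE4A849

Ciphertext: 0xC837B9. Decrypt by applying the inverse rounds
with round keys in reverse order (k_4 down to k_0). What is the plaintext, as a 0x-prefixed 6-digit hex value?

0x966523

s_0 = ciphertext = 0xC837B9
s_1 = InvRound(s_0, k_4) = 0x71026E
s_2 = InvRound(s_1, k_3) = 0x5693A7
s_3 = InvRound(s_2, k_2) = 0xB77C38
s_4 = InvRound(s_3, k_1) = 0x286C6A
s_5 = InvRound(s_4, k_0) = 0x966523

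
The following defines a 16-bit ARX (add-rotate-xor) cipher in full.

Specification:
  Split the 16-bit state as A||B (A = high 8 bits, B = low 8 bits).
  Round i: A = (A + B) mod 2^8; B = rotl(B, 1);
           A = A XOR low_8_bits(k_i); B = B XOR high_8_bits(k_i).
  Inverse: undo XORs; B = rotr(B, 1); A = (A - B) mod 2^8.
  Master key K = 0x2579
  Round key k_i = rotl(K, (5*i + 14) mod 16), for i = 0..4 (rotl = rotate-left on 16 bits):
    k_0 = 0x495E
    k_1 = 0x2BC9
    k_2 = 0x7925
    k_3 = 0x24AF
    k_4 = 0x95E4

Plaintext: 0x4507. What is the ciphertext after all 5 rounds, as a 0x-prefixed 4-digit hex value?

s_0 = plaintext = 0x4507
s_1 = Round(s_0, k_0) = 0x1247
s_2 = Round(s_1, k_1) = 0x90A5
s_3 = Round(s_2, k_2) = 0x1032
s_4 = Round(s_3, k_3) = 0xED40
s_5 = Round(s_4, k_4) = 0xC915

0xC915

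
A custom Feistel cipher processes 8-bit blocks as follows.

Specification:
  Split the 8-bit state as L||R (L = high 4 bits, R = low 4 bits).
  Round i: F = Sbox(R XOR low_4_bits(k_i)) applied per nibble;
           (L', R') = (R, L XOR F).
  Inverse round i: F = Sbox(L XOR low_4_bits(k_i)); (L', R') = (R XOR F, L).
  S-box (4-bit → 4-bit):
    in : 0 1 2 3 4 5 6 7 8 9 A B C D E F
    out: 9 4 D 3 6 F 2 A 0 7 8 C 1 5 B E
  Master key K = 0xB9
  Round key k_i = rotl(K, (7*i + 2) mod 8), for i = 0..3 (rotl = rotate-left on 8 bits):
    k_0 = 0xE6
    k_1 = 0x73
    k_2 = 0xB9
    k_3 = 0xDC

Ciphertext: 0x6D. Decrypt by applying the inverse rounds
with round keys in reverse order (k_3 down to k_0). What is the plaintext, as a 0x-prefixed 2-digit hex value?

0x83

s_0 = ciphertext = 0x6D
s_1 = InvRound(s_0, k_3) = 0x56
s_2 = InvRound(s_1, k_2) = 0x75
s_3 = InvRound(s_2, k_1) = 0x37
s_4 = InvRound(s_3, k_0) = 0x83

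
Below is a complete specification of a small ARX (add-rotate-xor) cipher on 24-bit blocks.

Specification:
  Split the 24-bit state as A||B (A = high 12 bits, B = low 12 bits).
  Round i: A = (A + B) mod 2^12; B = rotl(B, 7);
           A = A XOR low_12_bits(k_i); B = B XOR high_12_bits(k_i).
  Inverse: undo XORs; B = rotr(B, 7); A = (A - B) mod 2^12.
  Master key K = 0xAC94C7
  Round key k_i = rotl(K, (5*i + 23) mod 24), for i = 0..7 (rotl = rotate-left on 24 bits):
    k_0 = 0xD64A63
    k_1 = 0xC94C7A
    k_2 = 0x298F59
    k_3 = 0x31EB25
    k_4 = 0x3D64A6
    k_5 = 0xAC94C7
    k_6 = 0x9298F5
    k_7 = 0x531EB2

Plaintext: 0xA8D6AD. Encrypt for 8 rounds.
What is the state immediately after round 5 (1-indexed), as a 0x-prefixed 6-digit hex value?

s_0 = plaintext = 0xA8D6AD
s_1 = Round(s_0, k_0) = 0xB59BD1
s_2 = Round(s_1, k_1) = 0xB5044A
s_3 = Round(s_2, k_2) = 0x0C37BA
s_4 = Round(s_3, k_3) = 0x358E23
s_5 = Round(s_4, k_4) = 0x5DD227
s_6 = Round(s_5, k_5) = 0xCC3958
s_7 = Round(s_6, k_6) = 0xEEE563
s_8 = Round(s_7, k_7) = 0xAE349A

0x5DD227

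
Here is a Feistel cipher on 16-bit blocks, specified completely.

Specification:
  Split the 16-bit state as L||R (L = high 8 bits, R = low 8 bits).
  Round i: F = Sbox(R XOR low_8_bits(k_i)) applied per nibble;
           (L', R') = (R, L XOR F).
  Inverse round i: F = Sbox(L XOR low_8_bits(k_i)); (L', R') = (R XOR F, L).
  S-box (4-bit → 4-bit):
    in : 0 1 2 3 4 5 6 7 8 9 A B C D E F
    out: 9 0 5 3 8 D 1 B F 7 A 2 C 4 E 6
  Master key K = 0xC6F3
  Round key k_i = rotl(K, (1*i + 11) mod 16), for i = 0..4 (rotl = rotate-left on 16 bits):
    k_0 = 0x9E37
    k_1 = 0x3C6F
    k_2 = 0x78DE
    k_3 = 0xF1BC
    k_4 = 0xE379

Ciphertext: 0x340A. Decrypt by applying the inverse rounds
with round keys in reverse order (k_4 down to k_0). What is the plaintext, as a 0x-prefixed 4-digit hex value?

s_0 = ciphertext = 0x340A
s_1 = InvRound(s_0, k_4) = 0x8E34
s_2 = InvRound(s_1, k_3) = 0x018E
s_3 = InvRound(s_2, k_2) = 0xC801
s_4 = InvRound(s_3, k_1) = 0xAAC8
s_5 = InvRound(s_4, k_0) = 0xBCAA

0xBCAA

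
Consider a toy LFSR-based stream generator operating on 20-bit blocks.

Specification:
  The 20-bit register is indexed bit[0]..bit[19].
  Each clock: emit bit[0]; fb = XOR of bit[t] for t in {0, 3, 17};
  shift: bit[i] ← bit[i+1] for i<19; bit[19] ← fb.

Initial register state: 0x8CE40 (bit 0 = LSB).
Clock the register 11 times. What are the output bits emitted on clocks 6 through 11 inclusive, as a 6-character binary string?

010011

reg_0 = 0x8CE40
clock 1: out=0, reg = 0x46720
clock 2: out=0, reg = 0x23390
clock 3: out=0, reg = 0x919C8
clock 4: out=0, reg = 0xC8CE4
clock 5: out=0, reg = 0x64672
clock 6: out=0, reg = 0xB2339
clock 7: out=1, reg = 0xD919C
clock 8: out=0, reg = 0xEC8CE
clock 9: out=0, reg = 0x76467
clock 10: out=1, reg = 0x3B233
clock 11: out=1, reg = 0x1D919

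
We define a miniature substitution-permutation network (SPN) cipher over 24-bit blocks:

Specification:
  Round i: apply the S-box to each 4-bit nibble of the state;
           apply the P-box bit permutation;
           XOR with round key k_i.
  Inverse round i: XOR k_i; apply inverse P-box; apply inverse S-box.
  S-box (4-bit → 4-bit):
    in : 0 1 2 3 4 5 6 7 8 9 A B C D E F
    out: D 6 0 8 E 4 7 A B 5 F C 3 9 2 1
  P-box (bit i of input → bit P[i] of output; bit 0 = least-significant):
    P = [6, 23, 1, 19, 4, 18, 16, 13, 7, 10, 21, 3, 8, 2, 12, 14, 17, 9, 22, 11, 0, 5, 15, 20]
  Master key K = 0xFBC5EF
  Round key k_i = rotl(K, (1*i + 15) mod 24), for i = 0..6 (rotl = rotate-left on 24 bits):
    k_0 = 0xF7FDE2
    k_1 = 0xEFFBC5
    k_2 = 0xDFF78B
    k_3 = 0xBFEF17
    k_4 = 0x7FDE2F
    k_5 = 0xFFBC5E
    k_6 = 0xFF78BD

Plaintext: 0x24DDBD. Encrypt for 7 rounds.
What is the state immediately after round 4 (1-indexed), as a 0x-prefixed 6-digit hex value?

s_0 = plaintext = 0x24DDBD
s_1 = Round(s_0, k_0) = 0xBE962A
s_2 = Round(s_1, k_1) = 0x576C07
s_3 = Round(s_2, k_2) = 0x56481F
s_4 = Round(s_3, k_3) = 0xF839DB
s_5 = Round(s_4, k_4) = 0x55B4BC
s_6 = Round(s_5, k_5) = 0x1E4816
s_7 = Round(s_6, k_6) = 0x7AAE53

0xF839DB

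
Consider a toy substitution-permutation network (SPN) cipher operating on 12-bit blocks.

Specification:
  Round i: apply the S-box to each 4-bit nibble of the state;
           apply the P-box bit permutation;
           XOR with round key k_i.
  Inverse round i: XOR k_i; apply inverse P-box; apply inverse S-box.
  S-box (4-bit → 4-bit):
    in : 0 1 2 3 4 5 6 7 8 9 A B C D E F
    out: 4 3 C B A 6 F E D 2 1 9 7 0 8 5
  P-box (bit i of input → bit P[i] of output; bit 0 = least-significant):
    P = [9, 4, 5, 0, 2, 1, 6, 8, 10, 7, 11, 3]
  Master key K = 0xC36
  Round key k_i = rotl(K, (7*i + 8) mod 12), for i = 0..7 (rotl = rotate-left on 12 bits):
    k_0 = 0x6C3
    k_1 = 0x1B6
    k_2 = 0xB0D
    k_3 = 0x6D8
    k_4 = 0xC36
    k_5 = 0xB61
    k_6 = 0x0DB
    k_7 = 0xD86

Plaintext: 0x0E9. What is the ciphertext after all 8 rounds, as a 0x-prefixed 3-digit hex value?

s_0 = plaintext = 0x0E9
s_1 = Round(s_0, k_0) = 0xFD3
s_2 = Round(s_1, k_1) = 0xFA7
s_3 = Round(s_2, k_2) = 0x738
s_4 = Round(s_3, k_3) = 0xD77
s_5 = Round(s_4, k_4) = 0xD45
s_6 = Round(s_5, k_5) = 0xA53
s_7 = Round(s_6, k_6) = 0x688
s_8 = Round(s_7, k_7) = 0x26B

0x26B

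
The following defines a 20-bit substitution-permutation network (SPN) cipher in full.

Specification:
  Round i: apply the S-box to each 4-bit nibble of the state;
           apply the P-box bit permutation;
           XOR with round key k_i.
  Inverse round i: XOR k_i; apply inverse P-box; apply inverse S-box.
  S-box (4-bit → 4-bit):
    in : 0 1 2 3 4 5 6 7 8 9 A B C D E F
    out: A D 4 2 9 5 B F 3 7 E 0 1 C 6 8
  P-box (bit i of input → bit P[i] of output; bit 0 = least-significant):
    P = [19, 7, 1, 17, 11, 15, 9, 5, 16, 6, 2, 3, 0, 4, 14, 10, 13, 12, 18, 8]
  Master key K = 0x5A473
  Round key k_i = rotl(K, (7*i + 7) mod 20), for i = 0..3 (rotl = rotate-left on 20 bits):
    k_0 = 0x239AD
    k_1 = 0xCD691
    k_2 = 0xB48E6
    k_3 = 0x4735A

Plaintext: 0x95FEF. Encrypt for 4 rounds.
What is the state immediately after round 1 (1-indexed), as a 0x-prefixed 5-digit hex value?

s_0 = plaintext = 0x95FEF
s_1 = Round(s_0, k_0) = 0x4CBA4
s_2 = Round(s_1, k_1) = 0x675B0
s_3 = Round(s_2, k_2) = 0x83D73
s_4 = Round(s_3, k_3) = 0x4C9E6

0x4CBA4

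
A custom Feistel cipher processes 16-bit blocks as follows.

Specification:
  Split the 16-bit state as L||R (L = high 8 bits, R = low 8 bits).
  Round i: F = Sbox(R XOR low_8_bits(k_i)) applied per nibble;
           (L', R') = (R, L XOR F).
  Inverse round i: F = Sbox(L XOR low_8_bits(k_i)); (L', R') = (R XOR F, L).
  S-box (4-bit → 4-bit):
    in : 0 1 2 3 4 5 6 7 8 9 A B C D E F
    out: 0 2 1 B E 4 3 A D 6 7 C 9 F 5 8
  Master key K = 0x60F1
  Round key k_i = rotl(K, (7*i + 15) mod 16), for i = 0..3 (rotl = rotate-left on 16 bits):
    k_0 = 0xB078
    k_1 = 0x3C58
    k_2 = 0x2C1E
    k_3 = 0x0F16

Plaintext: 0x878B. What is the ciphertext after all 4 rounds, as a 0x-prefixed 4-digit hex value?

0xF096

s_0 = plaintext = 0x878B
s_1 = Round(s_0, k_0) = 0x8B0C
s_2 = Round(s_1, k_1) = 0x0CC5
s_3 = Round(s_2, k_2) = 0xC5F0
s_4 = Round(s_3, k_3) = 0xF096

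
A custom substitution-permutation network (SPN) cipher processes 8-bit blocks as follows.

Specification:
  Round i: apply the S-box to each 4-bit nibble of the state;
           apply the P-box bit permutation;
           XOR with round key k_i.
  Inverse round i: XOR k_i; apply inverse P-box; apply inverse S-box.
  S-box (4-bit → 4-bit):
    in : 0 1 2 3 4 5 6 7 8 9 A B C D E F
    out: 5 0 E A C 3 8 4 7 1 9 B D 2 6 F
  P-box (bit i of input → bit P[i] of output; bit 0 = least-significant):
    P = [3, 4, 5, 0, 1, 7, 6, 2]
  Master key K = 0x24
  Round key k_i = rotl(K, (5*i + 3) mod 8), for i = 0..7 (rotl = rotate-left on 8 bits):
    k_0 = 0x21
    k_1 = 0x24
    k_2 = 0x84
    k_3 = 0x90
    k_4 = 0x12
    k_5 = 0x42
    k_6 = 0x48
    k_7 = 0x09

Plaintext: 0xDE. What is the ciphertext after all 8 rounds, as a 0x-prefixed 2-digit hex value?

s_0 = plaintext = 0xDE
s_1 = Round(s_0, k_0) = 0x91
s_2 = Round(s_1, k_1) = 0x26
s_3 = Round(s_2, k_2) = 0x41
s_4 = Round(s_3, k_3) = 0xD4
s_5 = Round(s_4, k_4) = 0xB3
s_6 = Round(s_5, k_5) = 0xD5
s_7 = Round(s_6, k_6) = 0xD0
s_8 = Round(s_7, k_7) = 0xA1

0xA1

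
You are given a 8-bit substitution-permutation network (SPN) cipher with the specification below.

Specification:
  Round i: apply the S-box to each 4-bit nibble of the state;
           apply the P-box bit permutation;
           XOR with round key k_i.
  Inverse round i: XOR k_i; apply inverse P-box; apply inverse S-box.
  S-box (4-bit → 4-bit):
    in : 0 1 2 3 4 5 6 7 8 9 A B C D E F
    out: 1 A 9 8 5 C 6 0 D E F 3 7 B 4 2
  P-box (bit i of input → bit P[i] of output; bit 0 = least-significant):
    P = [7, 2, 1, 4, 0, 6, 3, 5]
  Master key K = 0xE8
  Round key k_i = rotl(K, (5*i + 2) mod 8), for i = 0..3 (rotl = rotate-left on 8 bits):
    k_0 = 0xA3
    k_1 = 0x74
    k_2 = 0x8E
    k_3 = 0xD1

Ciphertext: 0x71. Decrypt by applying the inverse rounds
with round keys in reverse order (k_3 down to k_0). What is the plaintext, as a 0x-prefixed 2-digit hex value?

0xDD

s_0 = ciphertext = 0x71
s_1 = InvRound(s_0, k_3) = 0x30
s_2 = InvRound(s_1, k_2) = 0x5A
s_3 = InvRound(s_2, k_1) = 0x56
s_4 = InvRound(s_3, k_0) = 0xDD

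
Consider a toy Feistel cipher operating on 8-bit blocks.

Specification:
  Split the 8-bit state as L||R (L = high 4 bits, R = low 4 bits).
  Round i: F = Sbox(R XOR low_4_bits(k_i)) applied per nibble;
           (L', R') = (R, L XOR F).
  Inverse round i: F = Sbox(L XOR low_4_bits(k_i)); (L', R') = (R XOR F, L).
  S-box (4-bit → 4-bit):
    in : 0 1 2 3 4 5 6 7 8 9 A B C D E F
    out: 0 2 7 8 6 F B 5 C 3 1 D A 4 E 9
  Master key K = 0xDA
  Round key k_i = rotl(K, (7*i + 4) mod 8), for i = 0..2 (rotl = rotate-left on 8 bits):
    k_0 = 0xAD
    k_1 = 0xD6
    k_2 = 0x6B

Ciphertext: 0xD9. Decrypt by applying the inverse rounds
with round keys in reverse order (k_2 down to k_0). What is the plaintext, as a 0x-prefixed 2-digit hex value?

0x9B

s_0 = ciphertext = 0xD9
s_1 = InvRound(s_0, k_2) = 0x2D
s_2 = InvRound(s_1, k_1) = 0xB2
s_3 = InvRound(s_2, k_0) = 0x9B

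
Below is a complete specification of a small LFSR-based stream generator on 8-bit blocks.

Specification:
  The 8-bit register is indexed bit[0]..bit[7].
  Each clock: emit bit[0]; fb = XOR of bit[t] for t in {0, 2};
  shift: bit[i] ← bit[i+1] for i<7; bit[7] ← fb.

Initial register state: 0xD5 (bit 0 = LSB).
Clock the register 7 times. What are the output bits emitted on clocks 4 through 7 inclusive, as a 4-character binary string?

0101

reg_0 = 0xD5
clock 1: out=1, reg = 0x6A
clock 2: out=0, reg = 0x35
clock 3: out=1, reg = 0x1A
clock 4: out=0, reg = 0x0D
clock 5: out=1, reg = 0x06
clock 6: out=0, reg = 0x83
clock 7: out=1, reg = 0xC1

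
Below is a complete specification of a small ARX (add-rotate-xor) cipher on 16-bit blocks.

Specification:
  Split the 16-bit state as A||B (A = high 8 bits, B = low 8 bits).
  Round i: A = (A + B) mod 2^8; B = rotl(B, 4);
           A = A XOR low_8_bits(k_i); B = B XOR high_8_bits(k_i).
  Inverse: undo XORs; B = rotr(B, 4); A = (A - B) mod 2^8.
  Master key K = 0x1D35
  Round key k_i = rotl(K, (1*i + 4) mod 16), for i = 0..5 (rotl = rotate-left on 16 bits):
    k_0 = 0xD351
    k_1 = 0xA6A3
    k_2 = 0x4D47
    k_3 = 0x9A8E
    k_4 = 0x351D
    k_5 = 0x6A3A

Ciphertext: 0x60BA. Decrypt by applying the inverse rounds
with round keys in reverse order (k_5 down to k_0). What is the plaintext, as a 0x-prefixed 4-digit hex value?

s_0 = ciphertext = 0x60BA
s_1 = InvRound(s_0, k_5) = 0x4D0D
s_2 = InvRound(s_1, k_4) = 0xCD83
s_3 = InvRound(s_2, k_3) = 0xB291
s_4 = InvRound(s_3, k_2) = 0x28CD
s_5 = InvRound(s_4, k_1) = 0xD5B6
s_6 = InvRound(s_5, k_0) = 0x2E56

0x2E56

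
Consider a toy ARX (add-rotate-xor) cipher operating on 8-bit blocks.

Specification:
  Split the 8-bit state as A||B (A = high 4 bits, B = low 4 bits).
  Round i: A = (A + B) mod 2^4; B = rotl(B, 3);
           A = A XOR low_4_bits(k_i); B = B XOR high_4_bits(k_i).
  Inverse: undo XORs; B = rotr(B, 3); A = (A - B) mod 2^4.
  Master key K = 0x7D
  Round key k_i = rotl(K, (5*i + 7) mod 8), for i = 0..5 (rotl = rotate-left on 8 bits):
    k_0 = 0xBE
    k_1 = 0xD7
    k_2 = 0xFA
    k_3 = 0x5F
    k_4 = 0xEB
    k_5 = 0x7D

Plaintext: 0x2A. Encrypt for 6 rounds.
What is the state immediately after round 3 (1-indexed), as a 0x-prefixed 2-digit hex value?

0xBA

s_0 = plaintext = 0x2A
s_1 = Round(s_0, k_0) = 0x2E
s_2 = Round(s_1, k_1) = 0x7A
s_3 = Round(s_2, k_2) = 0xBA
s_4 = Round(s_3, k_3) = 0xA0
s_5 = Round(s_4, k_4) = 0x1E
s_6 = Round(s_5, k_5) = 0x20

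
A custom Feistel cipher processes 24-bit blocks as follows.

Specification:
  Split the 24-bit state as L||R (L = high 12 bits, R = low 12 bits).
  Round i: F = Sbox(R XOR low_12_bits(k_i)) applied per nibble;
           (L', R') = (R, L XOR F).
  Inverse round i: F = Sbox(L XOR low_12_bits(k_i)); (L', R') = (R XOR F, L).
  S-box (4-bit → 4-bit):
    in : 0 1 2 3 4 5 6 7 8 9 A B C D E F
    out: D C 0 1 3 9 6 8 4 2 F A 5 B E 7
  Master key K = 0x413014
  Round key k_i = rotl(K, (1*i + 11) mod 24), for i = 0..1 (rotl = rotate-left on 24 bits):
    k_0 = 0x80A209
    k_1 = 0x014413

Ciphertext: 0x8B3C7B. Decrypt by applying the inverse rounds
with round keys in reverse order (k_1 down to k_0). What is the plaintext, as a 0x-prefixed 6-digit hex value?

0x2F4986

s_0 = ciphertext = 0x8B3C7B
s_1 = InvRound(s_0, k_1) = 0x9868B3
s_2 = InvRound(s_1, k_0) = 0x2F4986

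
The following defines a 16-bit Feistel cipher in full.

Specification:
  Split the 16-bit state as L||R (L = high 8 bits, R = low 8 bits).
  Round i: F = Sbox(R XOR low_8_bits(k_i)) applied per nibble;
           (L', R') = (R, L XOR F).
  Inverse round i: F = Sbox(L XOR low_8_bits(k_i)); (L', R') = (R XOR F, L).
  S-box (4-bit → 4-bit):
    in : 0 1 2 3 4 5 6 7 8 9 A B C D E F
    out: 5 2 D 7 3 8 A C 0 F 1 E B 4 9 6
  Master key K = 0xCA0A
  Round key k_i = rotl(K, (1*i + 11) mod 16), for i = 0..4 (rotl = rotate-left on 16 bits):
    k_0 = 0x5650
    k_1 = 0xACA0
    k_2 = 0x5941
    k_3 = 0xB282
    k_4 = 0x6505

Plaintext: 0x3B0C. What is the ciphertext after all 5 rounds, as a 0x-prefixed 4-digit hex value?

s_0 = plaintext = 0x3B0C
s_1 = Round(s_0, k_0) = 0x0CB0
s_2 = Round(s_1, k_1) = 0xB029
s_3 = Round(s_2, k_2) = 0x2910
s_4 = Round(s_3, k_3) = 0x10D4
s_5 = Round(s_4, k_4) = 0xD452

0xD452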